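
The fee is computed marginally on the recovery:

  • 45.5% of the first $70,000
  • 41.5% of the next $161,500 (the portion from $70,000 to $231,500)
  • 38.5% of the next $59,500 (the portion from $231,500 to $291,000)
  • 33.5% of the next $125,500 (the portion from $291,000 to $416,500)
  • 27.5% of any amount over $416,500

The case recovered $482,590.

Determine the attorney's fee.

First $70,000 at 45.5% = $31,850.00
Next $161,500 at 41.5% = $67,022.50
Next $59,500 at 38.5% = $22,907.50
Next $125,500 at 33.5% = $42,042.50
Remaining $66,090 at 27.5% = $18,174.75
Fee: $31,850.00 + $67,022.50 + $22,907.50 + $42,042.50 + $18,174.75 = $181,997.25

$181,997.25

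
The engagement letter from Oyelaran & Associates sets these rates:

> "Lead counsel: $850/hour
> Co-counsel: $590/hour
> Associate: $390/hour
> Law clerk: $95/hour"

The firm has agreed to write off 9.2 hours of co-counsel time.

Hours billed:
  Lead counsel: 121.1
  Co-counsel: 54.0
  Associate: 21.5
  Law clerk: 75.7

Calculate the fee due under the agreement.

$144,943.50

Lead counsel: 121.1 × $850 = $102,935.00
Co-counsel: 54.0 × $590 = $31,860.00
Associate: 21.5 × $390 = $8,385.00
Law clerk: 75.7 × $95 = $7,191.50
Subtotal: $150,371.50
Write-off: 9.2 × $590 = $5,428.00
Total: $150,371.50 − $5,428.00 = $144,943.50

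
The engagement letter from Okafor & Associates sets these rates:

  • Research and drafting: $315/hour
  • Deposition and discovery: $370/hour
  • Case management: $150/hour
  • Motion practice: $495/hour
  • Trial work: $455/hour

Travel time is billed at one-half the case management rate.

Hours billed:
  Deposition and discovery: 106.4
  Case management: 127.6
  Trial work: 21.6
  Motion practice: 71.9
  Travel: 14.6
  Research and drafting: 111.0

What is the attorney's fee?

Research and drafting: 111.0 × $315 = $34,965.00
Deposition and discovery: 106.4 × $370 = $39,368.00
Case management: 127.6 × $150 = $19,140.00
Motion practice: 71.9 × $495 = $35,590.50
Trial work: 21.6 × $455 = $9,828.00
Subtotal: $34,965.00 + $39,368.00 + $19,140.00 + $35,590.50 + $9,828.00 = $138,891.50
Travel: 14.6 × ($150 ÷ 2) = 14.6 × $75.00 = $1,095.00
Total: $138,891.50 + $1,095.00 = $139,986.50

$139,986.50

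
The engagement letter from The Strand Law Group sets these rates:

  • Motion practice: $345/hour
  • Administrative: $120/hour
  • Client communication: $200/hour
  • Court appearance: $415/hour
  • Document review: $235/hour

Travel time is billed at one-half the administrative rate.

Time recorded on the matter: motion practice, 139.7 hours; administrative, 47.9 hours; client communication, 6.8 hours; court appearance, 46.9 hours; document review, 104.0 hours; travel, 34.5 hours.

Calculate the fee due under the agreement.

$101,278.00

Motion practice: 139.7 × $345 = $48,196.50
Administrative: 47.9 × $120 = $5,748.00
Client communication: 6.8 × $200 = $1,360.00
Court appearance: 46.9 × $415 = $19,463.50
Document review: 104.0 × $235 = $24,440.00
Subtotal: $48,196.50 + $5,748.00 + $1,360.00 + $19,463.50 + $24,440.00 = $99,208.00
Travel: 34.5 × ($120 ÷ 2) = 34.5 × $60.00 = $2,070.00
Total: $99,208.00 + $2,070.00 = $101,278.00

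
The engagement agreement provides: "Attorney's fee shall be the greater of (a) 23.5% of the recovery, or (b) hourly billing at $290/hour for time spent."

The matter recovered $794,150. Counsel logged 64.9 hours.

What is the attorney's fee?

$186,625.25

(a) 23.5% of $794,150 = $186,625.25
(b) 64.9 × $290 = $18,821.00
The greater is (a): $186,625.25.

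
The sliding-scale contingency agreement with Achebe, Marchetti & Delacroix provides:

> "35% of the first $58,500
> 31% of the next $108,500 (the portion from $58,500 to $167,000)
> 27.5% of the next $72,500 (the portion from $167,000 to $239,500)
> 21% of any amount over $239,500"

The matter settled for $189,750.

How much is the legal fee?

$60,366.25

First $58,500 at 35% = $20,475.00
Next $108,500 at 31% = $33,635.00
Remaining $22,750 at 27.5% = $6,256.25
Fee: $20,475.00 + $33,635.00 + $6,256.25 = $60,366.25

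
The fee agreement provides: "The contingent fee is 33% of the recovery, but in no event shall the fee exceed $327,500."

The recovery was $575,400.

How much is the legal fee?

33% of $575,400 = $189,882.00
That is under the $327,500 cap.

$189,882.00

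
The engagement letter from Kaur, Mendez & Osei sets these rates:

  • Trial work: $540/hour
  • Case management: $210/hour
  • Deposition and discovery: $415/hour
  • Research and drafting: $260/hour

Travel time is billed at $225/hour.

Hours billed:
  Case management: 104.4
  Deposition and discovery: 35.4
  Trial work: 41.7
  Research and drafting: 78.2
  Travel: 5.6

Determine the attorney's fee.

Trial work: 41.7 × $540 = $22,518.00
Case management: 104.4 × $210 = $21,924.00
Deposition and discovery: 35.4 × $415 = $14,691.00
Research and drafting: 78.2 × $260 = $20,332.00
Subtotal: $22,518.00 + $21,924.00 + $14,691.00 + $20,332.00 = $79,465.00
Travel: 5.6 × $225 = $1,260.00
Total: $79,465.00 + $1,260.00 = $80,725.00

$80,725.00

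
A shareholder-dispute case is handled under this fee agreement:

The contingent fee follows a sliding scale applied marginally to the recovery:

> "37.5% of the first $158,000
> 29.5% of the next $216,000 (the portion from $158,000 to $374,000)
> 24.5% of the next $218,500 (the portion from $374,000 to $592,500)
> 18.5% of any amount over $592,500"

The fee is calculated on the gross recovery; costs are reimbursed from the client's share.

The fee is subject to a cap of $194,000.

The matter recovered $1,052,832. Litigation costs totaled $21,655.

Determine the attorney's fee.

Fee base is the gross recovery, $1,052,832; costs are reimbursed separately.
First $158,000 at 37.5% = $59,250.00
Next $216,000 at 29.5% = $63,720.00
Next $218,500 at 24.5% = $53,532.50
Remaining $460,332 at 18.5% = $85,161.42
Fee: $59,250.00 + $63,720.00 + $53,532.50 + $85,161.42 = $261,663.92
$261,663.92 exceeds the $194,000 cap, so the fee is capped at $194,000.00.

$194,000.00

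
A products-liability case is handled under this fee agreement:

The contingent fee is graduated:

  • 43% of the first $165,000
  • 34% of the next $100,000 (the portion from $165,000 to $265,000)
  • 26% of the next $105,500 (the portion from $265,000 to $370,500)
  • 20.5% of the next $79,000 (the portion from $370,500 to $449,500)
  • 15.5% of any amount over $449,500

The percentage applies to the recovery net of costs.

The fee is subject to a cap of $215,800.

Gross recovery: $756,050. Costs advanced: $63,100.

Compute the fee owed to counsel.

Fee base (net of costs): $756,050 − $63,100 = $692,950
First $165,000 at 43% = $70,950.00
Next $100,000 at 34% = $34,000.00
Next $105,500 at 26% = $27,430.00
Next $79,000 at 20.5% = $16,195.00
Remaining $243,450 at 15.5% = $37,734.75
Fee: $70,950.00 + $34,000.00 + $27,430.00 + $16,195.00 + $37,734.75 = $186,309.75
$186,309.75 is under the $215,800 cap.

$186,309.75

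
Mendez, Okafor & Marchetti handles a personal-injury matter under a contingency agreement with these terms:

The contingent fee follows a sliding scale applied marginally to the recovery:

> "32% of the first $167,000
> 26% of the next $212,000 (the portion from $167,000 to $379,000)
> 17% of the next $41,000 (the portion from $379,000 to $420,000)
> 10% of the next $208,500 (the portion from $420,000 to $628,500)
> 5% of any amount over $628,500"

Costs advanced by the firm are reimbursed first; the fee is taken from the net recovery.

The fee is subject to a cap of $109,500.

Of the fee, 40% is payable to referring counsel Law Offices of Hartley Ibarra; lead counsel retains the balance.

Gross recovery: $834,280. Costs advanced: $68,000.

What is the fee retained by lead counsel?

$65,700.00

Fee base (net of costs): $834,280 − $68,000 = $766,280
First $167,000 at 32% = $53,440.00
Next $212,000 at 26% = $55,120.00
Next $41,000 at 17% = $6,970.00
Next $208,500 at 10% = $20,850.00
Remaining $137,780 at 5% = $6,889.00
Fee: $53,440.00 + $55,120.00 + $6,970.00 + $20,850.00 + $6,889.00 = $143,269.00
$143,269.00 exceeds the $109,500 cap, so the fee is capped at $109,500.00.
Referral share: 40% of $109,500.00 = $43,800.00; lead counsel retains $109,500.00 − $43,800.00 = $65,700.00.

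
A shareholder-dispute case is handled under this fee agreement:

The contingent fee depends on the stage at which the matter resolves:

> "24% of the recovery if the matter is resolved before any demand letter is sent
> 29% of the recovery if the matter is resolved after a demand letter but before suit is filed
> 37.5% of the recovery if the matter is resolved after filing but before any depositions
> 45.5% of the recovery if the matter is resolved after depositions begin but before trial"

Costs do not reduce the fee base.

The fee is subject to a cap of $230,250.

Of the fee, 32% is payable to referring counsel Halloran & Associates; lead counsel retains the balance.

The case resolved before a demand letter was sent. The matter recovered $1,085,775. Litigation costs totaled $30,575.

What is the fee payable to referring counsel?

$73,680.00

Fee base is the gross recovery, $1,085,775; costs are reimbursed separately.
The matter resolved before a demand letter was sent, so the 24% rate applies.
$1,085,775 × 24% = $260,586.00
$260,586.00 exceeds the $230,250 cap, so the fee is capped at $230,250.00.
Referral share: 32% of $230,250.00 = $73,680.00; lead counsel retains $230,250.00 − $73,680.00 = $156,570.00.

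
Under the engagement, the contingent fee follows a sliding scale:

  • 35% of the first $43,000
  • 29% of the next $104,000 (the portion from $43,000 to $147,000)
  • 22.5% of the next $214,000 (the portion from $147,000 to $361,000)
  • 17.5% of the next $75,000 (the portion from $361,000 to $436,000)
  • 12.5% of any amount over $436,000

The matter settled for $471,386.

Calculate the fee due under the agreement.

First $43,000 at 35% = $15,050.00
Next $104,000 at 29% = $30,160.00
Next $214,000 at 22.5% = $48,150.00
Next $75,000 at 17.5% = $13,125.00
Remaining $35,386 at 12.5% = $4,423.25
Fee: $15,050.00 + $30,160.00 + $48,150.00 + $13,125.00 + $4,423.25 = $110,908.25

$110,908.25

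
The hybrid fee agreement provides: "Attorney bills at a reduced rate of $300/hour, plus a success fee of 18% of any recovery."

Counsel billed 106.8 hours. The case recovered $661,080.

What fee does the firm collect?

Hourly: 106.8 × $300 = $32,040.00
Success fee: 18% of $661,080 = $118,994.40
Total: $32,040.00 + $118,994.40 = $151,034.40

$151,034.40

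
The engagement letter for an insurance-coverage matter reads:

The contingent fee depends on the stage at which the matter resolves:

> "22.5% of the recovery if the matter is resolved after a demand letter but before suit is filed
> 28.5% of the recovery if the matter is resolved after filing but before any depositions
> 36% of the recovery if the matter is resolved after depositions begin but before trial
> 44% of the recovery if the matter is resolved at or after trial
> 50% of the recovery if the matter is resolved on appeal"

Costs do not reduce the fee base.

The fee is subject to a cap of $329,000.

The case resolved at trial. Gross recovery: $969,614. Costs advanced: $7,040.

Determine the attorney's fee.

$329,000.00

Fee base is the gross recovery, $969,614; costs are reimbursed separately.
The matter resolved at trial, so the 44% rate applies.
$969,614 × 44% = $426,630.16
$426,630.16 exceeds the $329,000 cap, so the fee is capped at $329,000.00.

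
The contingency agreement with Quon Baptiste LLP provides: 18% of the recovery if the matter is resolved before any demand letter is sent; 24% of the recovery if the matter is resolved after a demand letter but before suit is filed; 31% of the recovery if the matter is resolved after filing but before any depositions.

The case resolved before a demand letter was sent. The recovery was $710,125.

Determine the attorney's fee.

The matter resolved before a demand letter was sent, so the 18% rate applies.
$710,125 × 18% = $127,822.50

$127,822.50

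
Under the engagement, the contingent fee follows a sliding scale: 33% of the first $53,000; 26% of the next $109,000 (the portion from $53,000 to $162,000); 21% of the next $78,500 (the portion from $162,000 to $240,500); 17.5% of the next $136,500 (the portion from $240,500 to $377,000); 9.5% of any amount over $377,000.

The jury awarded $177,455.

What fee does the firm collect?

$49,075.55

First $53,000 at 33% = $17,490.00
Next $109,000 at 26% = $28,340.00
Remaining $15,455 at 21% = $3,245.55
Fee: $17,490.00 + $28,340.00 + $3,245.55 = $49,075.55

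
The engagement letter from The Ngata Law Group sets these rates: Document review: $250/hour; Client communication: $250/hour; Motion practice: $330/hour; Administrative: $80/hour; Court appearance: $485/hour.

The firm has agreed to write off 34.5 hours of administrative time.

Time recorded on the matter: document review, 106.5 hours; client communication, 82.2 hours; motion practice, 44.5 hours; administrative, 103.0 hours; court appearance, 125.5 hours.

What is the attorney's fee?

Document review: 106.5 × $250 = $26,625.00
Client communication: 82.2 × $250 = $20,550.00
Motion practice: 44.5 × $330 = $14,685.00
Administrative: 103.0 × $80 = $8,240.00
Court appearance: 125.5 × $485 = $60,867.50
Subtotal: $130,967.50
Write-off: 34.5 × $80 = $2,760.00
Total: $130,967.50 − $2,760.00 = $128,207.50

$128,207.50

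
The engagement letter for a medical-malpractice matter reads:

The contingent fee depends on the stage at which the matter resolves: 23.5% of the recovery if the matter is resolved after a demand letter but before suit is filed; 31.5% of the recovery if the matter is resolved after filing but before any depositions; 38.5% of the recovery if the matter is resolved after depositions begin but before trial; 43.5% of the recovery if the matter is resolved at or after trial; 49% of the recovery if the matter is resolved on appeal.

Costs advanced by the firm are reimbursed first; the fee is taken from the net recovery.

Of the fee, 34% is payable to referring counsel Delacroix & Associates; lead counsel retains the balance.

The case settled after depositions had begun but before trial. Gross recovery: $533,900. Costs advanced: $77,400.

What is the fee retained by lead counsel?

$115,996.65

Fee base (net of costs): $533,900 − $77,400 = $456,500
The matter settled after depositions had begun but before trial, so the 38.5% rate applies.
$456,500 × 38.5% = $175,752.50
Referral share: 34% of $175,752.50 = $59,755.85; lead counsel retains $175,752.50 − $59,755.85 = $115,996.65.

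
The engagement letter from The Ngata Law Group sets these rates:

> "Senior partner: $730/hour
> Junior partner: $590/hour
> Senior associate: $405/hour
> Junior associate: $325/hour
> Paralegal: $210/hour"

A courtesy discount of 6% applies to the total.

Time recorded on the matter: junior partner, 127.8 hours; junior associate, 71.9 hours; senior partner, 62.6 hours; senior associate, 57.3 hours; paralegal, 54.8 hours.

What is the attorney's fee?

Senior partner: 62.6 × $730 = $45,698.00
Junior partner: 127.8 × $590 = $75,402.00
Senior associate: 57.3 × $405 = $23,206.50
Junior associate: 71.9 × $325 = $23,367.50
Paralegal: 54.8 × $210 = $11,508.00
Subtotal: $179,182.00
Less 6% discount: −$10,750.92
Total: $179,182.00 − $10,750.92 = $168,431.08

$168,431.08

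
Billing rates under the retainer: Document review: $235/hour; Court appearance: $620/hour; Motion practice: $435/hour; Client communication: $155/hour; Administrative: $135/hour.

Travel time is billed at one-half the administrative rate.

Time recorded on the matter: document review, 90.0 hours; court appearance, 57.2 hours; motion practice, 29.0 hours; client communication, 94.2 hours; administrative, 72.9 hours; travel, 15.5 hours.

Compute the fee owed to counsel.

Document review: 90.0 × $235 = $21,150.00
Court appearance: 57.2 × $620 = $35,464.00
Motion practice: 29.0 × $435 = $12,615.00
Client communication: 94.2 × $155 = $14,601.00
Administrative: 72.9 × $135 = $9,841.50
Subtotal: $21,150.00 + $35,464.00 + $12,615.00 + $14,601.00 + $9,841.50 = $93,671.50
Travel: 15.5 × ($135 ÷ 2) = 15.5 × $67.50 = $1,046.25
Total: $93,671.50 + $1,046.25 = $94,717.75

$94,717.75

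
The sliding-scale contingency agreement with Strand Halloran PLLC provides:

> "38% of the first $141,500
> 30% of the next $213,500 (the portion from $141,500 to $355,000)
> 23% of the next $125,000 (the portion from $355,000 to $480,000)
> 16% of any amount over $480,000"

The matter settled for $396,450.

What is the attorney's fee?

First $141,500 at 38% = $53,770.00
Next $213,500 at 30% = $64,050.00
Remaining $41,450 at 23% = $9,533.50
Fee: $53,770.00 + $64,050.00 + $9,533.50 = $127,353.50

$127,353.50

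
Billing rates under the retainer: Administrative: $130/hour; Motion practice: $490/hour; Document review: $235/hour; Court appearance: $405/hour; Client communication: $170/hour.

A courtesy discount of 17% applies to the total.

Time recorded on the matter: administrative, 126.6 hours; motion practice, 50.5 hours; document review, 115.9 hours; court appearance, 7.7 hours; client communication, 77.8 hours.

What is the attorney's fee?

Administrative: 126.6 × $130 = $16,458.00
Motion practice: 50.5 × $490 = $24,745.00
Document review: 115.9 × $235 = $27,236.50
Court appearance: 7.7 × $405 = $3,118.50
Client communication: 77.8 × $170 = $13,226.00
Subtotal: $84,784.00
Less 17% discount: −$14,413.28
Total: $84,784.00 − $14,413.28 = $70,370.72

$70,370.72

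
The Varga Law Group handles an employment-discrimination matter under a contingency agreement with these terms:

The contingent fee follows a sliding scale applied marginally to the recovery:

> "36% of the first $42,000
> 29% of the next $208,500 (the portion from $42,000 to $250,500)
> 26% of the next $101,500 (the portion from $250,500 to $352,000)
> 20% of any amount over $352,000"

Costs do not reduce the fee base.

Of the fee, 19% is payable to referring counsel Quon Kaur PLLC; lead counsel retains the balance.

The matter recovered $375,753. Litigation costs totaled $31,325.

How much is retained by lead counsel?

Fee base is the gross recovery, $375,753; costs are reimbursed separately.
First $42,000 at 36% = $15,120.00
Next $208,500 at 29% = $60,465.00
Next $101,500 at 26% = $26,390.00
Remaining $23,753 at 20% = $4,750.60
Fee: $15,120.00 + $60,465.00 + $26,390.00 + $4,750.60 = $106,725.60
Referral share: 19% of $106,725.60 = $20,277.86; lead counsel retains $106,725.60 − $20,277.86 = $86,447.74.

$86,447.74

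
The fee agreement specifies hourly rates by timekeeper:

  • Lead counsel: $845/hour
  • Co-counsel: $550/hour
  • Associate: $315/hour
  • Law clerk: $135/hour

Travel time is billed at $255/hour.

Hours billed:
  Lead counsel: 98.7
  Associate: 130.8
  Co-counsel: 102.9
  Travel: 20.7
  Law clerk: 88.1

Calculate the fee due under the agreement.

Lead counsel: 98.7 × $845 = $83,401.50
Co-counsel: 102.9 × $550 = $56,595.00
Associate: 130.8 × $315 = $41,202.00
Law clerk: 88.1 × $135 = $11,893.50
Subtotal: $83,401.50 + $56,595.00 + $41,202.00 + $11,893.50 = $193,092.00
Travel: 20.7 × $255 = $5,278.50
Total: $193,092.00 + $5,278.50 = $198,370.50

$198,370.50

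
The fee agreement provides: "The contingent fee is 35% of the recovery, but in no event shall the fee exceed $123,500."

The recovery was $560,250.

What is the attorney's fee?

35% of $560,250 = $196,087.50
That exceeds the $123,500 cap, so the fee is capped at $123,500.

$123,500.00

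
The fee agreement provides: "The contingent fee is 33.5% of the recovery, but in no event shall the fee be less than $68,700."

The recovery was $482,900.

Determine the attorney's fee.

33.5% of $482,900 = $161,771.50
That exceeds the $68,700 minimum.

$161,771.50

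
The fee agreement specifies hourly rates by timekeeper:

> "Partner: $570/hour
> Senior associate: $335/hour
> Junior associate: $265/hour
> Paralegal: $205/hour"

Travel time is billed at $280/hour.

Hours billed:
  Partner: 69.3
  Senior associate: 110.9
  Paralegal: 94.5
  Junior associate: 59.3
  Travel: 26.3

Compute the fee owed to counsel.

Partner: 69.3 × $570 = $39,501.00
Senior associate: 110.9 × $335 = $37,151.50
Junior associate: 59.3 × $265 = $15,714.50
Paralegal: 94.5 × $205 = $19,372.50
Subtotal: $39,501.00 + $37,151.50 + $15,714.50 + $19,372.50 = $111,739.50
Travel: 26.3 × $280 = $7,364.00
Total: $111,739.50 + $7,364.00 = $119,103.50

$119,103.50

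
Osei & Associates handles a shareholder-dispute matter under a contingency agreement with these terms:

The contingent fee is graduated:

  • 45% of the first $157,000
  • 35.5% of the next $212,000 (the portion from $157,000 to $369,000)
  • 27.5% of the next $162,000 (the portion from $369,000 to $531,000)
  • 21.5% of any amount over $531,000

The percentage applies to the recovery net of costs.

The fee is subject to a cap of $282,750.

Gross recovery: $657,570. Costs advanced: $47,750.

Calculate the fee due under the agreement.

$207,406.30

Fee base (net of costs): $657,570 − $47,750 = $609,820
First $157,000 at 45% = $70,650.00
Next $212,000 at 35.5% = $75,260.00
Next $162,000 at 27.5% = $44,550.00
Remaining $78,820 at 21.5% = $16,946.30
Fee: $70,650.00 + $75,260.00 + $44,550.00 + $16,946.30 = $207,406.30
$207,406.30 is under the $282,750 cap.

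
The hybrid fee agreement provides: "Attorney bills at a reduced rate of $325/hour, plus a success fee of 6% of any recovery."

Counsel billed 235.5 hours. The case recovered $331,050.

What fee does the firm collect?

Hourly: 235.5 × $325 = $76,537.50
Success fee: 6% of $331,050 = $19,863.00
Total: $76,537.50 + $19,863.00 = $96,400.50

$96,400.50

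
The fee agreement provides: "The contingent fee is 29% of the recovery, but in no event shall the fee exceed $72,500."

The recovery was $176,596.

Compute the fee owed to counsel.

$51,212.84

29% of $176,596 = $51,212.84
That is under the $72,500 cap.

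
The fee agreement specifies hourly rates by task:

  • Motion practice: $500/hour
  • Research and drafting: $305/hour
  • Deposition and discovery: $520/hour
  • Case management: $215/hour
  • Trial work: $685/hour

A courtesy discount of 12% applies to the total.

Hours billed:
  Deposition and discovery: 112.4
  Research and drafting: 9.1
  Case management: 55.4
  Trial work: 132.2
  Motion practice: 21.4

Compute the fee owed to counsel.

Motion practice: 21.4 × $500 = $10,700.00
Research and drafting: 9.1 × $305 = $2,775.50
Deposition and discovery: 112.4 × $520 = $58,448.00
Case management: 55.4 × $215 = $11,911.00
Trial work: 132.2 × $685 = $90,557.00
Subtotal: $174,391.50
Less 12% discount: −$20,926.98
Total: $174,391.50 − $20,926.98 = $153,464.52

$153,464.52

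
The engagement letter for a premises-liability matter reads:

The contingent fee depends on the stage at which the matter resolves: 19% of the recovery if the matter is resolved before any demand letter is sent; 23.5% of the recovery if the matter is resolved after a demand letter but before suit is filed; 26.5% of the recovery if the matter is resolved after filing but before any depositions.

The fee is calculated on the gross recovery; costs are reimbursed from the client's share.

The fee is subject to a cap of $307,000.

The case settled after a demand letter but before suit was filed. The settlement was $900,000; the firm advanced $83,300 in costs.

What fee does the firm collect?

$211,500.00

Fee base is the gross recovery, $900,000; costs are reimbursed separately.
The matter settled after a demand letter but before suit was filed, so the 23.5% rate applies.
$900,000 × 23.5% = $211,500.00
$211,500.00 is under the $307,000 cap.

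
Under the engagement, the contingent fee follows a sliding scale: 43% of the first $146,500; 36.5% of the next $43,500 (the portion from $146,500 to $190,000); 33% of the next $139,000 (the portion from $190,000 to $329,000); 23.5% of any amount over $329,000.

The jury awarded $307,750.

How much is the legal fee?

First $146,500 at 43% = $62,995.00
Next $43,500 at 36.5% = $15,877.50
Remaining $117,750 at 33% = $38,857.50
Fee: $62,995.00 + $15,877.50 + $38,857.50 = $117,730.00

$117,730.00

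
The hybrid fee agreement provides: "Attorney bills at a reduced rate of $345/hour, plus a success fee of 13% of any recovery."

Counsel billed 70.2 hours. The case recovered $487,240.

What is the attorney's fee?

$87,560.20

Hourly: 70.2 × $345 = $24,219.00
Success fee: 13% of $487,240 = $63,341.20
Total: $24,219.00 + $63,341.20 = $87,560.20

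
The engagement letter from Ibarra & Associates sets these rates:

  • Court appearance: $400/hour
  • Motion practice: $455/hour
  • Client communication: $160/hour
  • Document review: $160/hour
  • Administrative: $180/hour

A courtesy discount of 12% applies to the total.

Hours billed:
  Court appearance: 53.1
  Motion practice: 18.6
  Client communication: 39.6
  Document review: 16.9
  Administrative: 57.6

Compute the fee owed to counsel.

Court appearance: 53.1 × $400 = $21,240.00
Motion practice: 18.6 × $455 = $8,463.00
Client communication: 39.6 × $160 = $6,336.00
Document review: 16.9 × $160 = $2,704.00
Administrative: 57.6 × $180 = $10,368.00
Subtotal: $49,111.00
Less 12% discount: −$5,893.32
Total: $49,111.00 − $5,893.32 = $43,217.68

$43,217.68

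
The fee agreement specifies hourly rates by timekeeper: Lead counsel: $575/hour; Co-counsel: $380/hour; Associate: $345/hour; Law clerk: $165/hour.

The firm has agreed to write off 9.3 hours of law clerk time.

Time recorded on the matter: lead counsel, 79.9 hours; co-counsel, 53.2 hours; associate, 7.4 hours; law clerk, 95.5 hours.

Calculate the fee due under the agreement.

$82,934.50

Lead counsel: 79.9 × $575 = $45,942.50
Co-counsel: 53.2 × $380 = $20,216.00
Associate: 7.4 × $345 = $2,553.00
Law clerk: 95.5 × $165 = $15,757.50
Subtotal: $84,469.00
Write-off: 9.3 × $165 = $1,534.50
Total: $84,469.00 − $1,534.50 = $82,934.50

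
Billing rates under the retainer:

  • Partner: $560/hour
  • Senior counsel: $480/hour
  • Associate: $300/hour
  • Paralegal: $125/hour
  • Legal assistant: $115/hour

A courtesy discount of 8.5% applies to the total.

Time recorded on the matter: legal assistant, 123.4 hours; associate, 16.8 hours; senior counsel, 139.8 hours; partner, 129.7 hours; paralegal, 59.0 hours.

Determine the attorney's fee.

Partner: 129.7 × $560 = $72,632.00
Senior counsel: 139.8 × $480 = $67,104.00
Associate: 16.8 × $300 = $5,040.00
Paralegal: 59.0 × $125 = $7,375.00
Legal assistant: 123.4 × $115 = $14,191.00
Subtotal: $166,342.00
Less 8.5% discount: −$14,139.07
Total: $166,342.00 − $14,139.07 = $152,202.93

$152,202.93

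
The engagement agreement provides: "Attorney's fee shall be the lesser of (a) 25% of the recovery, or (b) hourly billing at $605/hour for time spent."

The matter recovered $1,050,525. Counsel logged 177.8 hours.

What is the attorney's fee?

(a) 25% of $1,050,525 = $262,631.25
(b) 177.8 × $605 = $107,569.00
The lesser is (b): $107,569.00.

$107,569.00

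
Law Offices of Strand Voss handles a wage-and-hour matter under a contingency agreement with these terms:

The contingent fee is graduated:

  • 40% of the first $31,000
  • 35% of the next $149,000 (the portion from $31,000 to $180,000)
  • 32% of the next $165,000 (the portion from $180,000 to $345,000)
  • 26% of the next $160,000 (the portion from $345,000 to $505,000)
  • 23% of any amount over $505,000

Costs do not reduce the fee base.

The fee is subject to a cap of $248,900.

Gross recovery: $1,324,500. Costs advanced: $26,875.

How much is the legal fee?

$248,900.00

Fee base is the gross recovery, $1,324,500; costs are reimbursed separately.
First $31,000 at 40% = $12,400.00
Next $149,000 at 35% = $52,150.00
Next $165,000 at 32% = $52,800.00
Next $160,000 at 26% = $41,600.00
Remaining $819,500 at 23% = $188,485.00
Fee: $12,400.00 + $52,150.00 + $52,800.00 + $41,600.00 + $188,485.00 = $347,435.00
$347,435.00 exceeds the $248,900 cap, so the fee is capped at $248,900.00.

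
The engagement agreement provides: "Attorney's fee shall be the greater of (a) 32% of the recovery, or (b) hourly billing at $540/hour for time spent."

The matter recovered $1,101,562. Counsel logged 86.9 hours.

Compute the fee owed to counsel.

$352,499.84

(a) 32% of $1,101,562 = $352,499.84
(b) 86.9 × $540 = $46,926.00
The greater is (a): $352,499.84.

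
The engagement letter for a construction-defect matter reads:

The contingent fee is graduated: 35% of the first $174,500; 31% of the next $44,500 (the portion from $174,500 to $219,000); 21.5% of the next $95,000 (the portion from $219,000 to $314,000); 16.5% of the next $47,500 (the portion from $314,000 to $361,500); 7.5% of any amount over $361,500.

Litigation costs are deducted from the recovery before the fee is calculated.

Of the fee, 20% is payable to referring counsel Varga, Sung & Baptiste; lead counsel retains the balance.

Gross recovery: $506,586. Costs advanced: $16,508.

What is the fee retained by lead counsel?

Fee base (net of costs): $506,586 − $16,508 = $490,078
First $174,500 at 35% = $61,075.00
Next $44,500 at 31% = $13,795.00
Next $95,000 at 21.5% = $20,425.00
Next $47,500 at 16.5% = $7,837.50
Remaining $128,578 at 7.5% = $9,643.35
Fee: $61,075.00 + $13,795.00 + $20,425.00 + $7,837.50 + $9,643.35 = $112,775.85
Referral share: 20% of $112,775.85 = $22,555.17; lead counsel retains $112,775.85 − $22,555.17 = $90,220.68.

$90,220.68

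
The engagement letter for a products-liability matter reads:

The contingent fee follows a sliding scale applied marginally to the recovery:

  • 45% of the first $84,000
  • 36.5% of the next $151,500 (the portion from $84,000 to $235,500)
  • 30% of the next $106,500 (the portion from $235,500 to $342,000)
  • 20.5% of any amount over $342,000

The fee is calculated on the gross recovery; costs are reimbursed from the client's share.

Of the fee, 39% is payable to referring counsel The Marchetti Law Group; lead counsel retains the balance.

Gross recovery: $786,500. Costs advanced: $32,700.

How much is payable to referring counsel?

Fee base is the gross recovery, $786,500; costs are reimbursed separately.
First $84,000 at 45% = $37,800.00
Next $151,500 at 36.5% = $55,297.50
Next $106,500 at 30% = $31,950.00
Remaining $444,500 at 20.5% = $91,122.50
Fee: $37,800.00 + $55,297.50 + $31,950.00 + $91,122.50 = $216,170.00
Referral share: 39% of $216,170.00 = $84,306.30; lead counsel retains $216,170.00 − $84,306.30 = $131,863.70.

$84,306.30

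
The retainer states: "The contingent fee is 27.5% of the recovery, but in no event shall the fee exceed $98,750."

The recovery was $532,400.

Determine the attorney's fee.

27.5% of $532,400 = $146,410.00
That exceeds the $98,750 cap, so the fee is capped at $98,750.

$98,750.00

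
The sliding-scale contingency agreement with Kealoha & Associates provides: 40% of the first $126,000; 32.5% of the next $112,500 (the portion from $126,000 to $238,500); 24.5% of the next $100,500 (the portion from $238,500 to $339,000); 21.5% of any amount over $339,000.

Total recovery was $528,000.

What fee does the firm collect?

$152,220.00

First $126,000 at 40% = $50,400.00
Next $112,500 at 32.5% = $36,562.50
Next $100,500 at 24.5% = $24,622.50
Remaining $189,000 at 21.5% = $40,635.00
Fee: $50,400.00 + $36,562.50 + $24,622.50 + $40,635.00 = $152,220.00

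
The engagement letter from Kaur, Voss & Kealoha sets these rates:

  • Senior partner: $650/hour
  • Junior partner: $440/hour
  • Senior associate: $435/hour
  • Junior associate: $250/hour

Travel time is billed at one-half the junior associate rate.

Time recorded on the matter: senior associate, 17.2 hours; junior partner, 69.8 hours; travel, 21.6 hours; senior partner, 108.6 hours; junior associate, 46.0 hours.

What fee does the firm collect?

Senior partner: 108.6 × $650 = $70,590.00
Junior partner: 69.8 × $440 = $30,712.00
Senior associate: 17.2 × $435 = $7,482.00
Junior associate: 46.0 × $250 = $11,500.00
Subtotal: $70,590.00 + $30,712.00 + $7,482.00 + $11,500.00 = $120,284.00
Travel: 21.6 × ($250 ÷ 2) = 21.6 × $125.00 = $2,700.00
Total: $120,284.00 + $2,700.00 = $122,984.00

$122,984.00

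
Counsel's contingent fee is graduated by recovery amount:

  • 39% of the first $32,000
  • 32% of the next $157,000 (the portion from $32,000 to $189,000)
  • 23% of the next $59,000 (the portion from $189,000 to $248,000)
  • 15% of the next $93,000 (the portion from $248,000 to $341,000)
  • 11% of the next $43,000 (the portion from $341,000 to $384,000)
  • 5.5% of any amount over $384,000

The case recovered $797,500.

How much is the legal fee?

$117,712.50

First $32,000 at 39% = $12,480.00
Next $157,000 at 32% = $50,240.00
Next $59,000 at 23% = $13,570.00
Next $93,000 at 15% = $13,950.00
Next $43,000 at 11% = $4,730.00
Remaining $413,500 at 5.5% = $22,742.50
Fee: $12,480.00 + $50,240.00 + $13,570.00 + $13,950.00 + $4,730.00 + $22,742.50 = $117,712.50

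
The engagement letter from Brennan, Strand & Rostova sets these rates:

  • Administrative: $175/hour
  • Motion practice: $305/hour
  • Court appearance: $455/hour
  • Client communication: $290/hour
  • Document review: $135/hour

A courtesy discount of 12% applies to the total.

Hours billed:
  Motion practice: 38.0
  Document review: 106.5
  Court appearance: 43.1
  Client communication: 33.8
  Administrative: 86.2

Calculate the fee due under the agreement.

Administrative: 86.2 × $175 = $15,085.00
Motion practice: 38.0 × $305 = $11,590.00
Court appearance: 43.1 × $455 = $19,610.50
Client communication: 33.8 × $290 = $9,802.00
Document review: 106.5 × $135 = $14,377.50
Subtotal: $70,465.00
Less 12% discount: −$8,455.80
Total: $70,465.00 − $8,455.80 = $62,009.20

$62,009.20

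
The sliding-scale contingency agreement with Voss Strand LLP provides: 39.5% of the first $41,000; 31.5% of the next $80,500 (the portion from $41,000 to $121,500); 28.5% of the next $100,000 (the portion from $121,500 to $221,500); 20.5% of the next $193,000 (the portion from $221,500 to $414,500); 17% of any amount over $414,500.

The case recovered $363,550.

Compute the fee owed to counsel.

First $41,000 at 39.5% = $16,195.00
Next $80,500 at 31.5% = $25,357.50
Next $100,000 at 28.5% = $28,500.00
Remaining $142,050 at 20.5% = $29,120.25
Fee: $16,195.00 + $25,357.50 + $28,500.00 + $29,120.25 = $99,172.75

$99,172.75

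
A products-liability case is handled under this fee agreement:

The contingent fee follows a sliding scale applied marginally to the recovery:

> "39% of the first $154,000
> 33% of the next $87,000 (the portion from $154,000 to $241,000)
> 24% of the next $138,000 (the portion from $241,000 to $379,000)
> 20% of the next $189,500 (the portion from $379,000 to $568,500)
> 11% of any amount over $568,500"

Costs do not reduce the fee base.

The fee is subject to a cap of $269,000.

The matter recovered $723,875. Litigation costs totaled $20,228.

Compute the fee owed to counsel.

$176,881.25

Fee base is the gross recovery, $723,875; costs are reimbursed separately.
First $154,000 at 39% = $60,060.00
Next $87,000 at 33% = $28,710.00
Next $138,000 at 24% = $33,120.00
Next $189,500 at 20% = $37,900.00
Remaining $155,375 at 11% = $17,091.25
Fee: $60,060.00 + $28,710.00 + $33,120.00 + $37,900.00 + $17,091.25 = $176,881.25
$176,881.25 is under the $269,000 cap.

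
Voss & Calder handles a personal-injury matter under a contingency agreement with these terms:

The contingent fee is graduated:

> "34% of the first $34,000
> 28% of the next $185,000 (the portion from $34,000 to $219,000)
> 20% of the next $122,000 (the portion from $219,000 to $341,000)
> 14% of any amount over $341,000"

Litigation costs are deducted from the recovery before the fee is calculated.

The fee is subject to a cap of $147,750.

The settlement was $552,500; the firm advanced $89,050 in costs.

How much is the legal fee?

Fee base (net of costs): $552,500 − $89,050 = $463,450
First $34,000 at 34% = $11,560.00
Next $185,000 at 28% = $51,800.00
Next $122,000 at 20% = $24,400.00
Remaining $122,450 at 14% = $17,143.00
Fee: $11,560.00 + $51,800.00 + $24,400.00 + $17,143.00 = $104,903.00
$104,903.00 is under the $147,750 cap.

$104,903.00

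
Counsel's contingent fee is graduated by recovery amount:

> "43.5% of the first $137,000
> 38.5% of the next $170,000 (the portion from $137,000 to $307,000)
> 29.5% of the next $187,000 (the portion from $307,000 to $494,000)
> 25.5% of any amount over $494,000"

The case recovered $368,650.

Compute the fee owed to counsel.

First $137,000 at 43.5% = $59,595.00
Next $170,000 at 38.5% = $65,450.00
Remaining $61,650 at 29.5% = $18,186.75
Fee: $59,595.00 + $65,450.00 + $18,186.75 = $143,231.75

$143,231.75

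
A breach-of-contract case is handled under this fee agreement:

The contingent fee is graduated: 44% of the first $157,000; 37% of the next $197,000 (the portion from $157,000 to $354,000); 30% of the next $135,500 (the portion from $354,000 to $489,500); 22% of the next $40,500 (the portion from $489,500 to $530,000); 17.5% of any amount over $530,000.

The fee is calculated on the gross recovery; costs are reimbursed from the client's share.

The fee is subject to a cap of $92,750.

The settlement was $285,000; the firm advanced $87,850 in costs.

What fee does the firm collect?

Fee base is the gross recovery, $285,000; costs are reimbursed separately.
First $157,000 at 44% = $69,080.00
Remaining $128,000 at 37% = $47,360.00
Fee: $69,080.00 + $47,360.00 = $116,440.00
$116,440.00 exceeds the $92,750 cap, so the fee is capped at $92,750.00.

$92,750.00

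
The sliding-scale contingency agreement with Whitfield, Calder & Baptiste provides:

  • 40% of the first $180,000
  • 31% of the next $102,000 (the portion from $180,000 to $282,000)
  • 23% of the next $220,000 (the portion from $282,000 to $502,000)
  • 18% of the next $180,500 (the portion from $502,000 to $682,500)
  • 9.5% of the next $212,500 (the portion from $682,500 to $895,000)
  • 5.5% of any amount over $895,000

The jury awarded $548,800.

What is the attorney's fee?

$162,644.00

First $180,000 at 40% = $72,000.00
Next $102,000 at 31% = $31,620.00
Next $220,000 at 23% = $50,600.00
Remaining $46,800 at 18% = $8,424.00
Fee: $72,000.00 + $31,620.00 + $50,600.00 + $8,424.00 = $162,644.00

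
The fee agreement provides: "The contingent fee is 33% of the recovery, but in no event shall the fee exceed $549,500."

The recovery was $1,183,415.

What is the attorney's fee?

33% of $1,183,415 = $390,526.95
That is under the $549,500 cap.

$390,526.95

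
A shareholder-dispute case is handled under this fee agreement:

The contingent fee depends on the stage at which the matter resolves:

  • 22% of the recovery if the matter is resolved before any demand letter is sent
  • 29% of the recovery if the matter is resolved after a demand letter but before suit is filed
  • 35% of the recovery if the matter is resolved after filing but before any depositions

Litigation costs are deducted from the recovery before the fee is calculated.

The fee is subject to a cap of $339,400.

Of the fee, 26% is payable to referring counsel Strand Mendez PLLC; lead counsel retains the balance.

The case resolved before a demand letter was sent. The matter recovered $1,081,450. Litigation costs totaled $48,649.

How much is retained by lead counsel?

$168,140.00

Fee base (net of costs): $1,081,450 − $48,649 = $1,032,801
The matter resolved before a demand letter was sent, so the 22% rate applies.
$1,032,801 × 22% = $227,216.22
$227,216.22 is under the $339,400 cap.
Referral share: 26% of $227,216.22 = $59,076.22; lead counsel retains $227,216.22 − $59,076.22 = $168,140.00.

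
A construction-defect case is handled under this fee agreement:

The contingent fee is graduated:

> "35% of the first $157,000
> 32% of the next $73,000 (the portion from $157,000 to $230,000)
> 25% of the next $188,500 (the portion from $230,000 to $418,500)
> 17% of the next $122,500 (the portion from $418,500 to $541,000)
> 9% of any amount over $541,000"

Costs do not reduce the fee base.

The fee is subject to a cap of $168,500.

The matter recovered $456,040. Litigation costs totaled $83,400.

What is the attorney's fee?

$131,816.80

Fee base is the gross recovery, $456,040; costs are reimbursed separately.
First $157,000 at 35% = $54,950.00
Next $73,000 at 32% = $23,360.00
Next $188,500 at 25% = $47,125.00
Remaining $37,540 at 17% = $6,381.80
Fee: $54,950.00 + $23,360.00 + $47,125.00 + $6,381.80 = $131,816.80
$131,816.80 is under the $168,500 cap.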